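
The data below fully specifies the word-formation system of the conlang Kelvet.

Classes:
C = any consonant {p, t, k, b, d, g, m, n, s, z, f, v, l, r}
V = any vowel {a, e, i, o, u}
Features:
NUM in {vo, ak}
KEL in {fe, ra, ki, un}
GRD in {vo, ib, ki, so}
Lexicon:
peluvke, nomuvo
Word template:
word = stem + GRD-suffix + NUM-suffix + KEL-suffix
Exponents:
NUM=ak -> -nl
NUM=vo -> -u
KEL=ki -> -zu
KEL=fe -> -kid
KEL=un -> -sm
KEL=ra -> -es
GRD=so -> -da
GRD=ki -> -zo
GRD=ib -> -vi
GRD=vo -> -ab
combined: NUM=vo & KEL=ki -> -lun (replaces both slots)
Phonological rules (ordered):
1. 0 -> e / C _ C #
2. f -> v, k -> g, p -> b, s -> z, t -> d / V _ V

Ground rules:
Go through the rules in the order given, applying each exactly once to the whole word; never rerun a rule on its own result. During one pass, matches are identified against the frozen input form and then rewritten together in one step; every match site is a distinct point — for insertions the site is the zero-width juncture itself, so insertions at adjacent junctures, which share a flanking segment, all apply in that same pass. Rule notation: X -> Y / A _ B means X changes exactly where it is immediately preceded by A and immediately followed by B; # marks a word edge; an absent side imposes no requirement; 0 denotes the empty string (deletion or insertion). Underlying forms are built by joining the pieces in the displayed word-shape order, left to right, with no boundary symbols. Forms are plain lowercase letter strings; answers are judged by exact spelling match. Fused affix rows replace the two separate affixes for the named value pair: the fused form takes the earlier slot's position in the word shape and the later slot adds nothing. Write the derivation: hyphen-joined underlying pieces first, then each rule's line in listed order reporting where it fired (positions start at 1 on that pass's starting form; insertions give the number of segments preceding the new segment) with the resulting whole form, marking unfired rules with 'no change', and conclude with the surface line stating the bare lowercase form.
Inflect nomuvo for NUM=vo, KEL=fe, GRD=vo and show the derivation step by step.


underlying: nomuvo-ab-u-kid
1. 0 -> e / C _ C #: no change
2. f -> v, k -> g, p -> b, s -> z, t -> d / V _ V: fires at position(s) 10: nomuvoabugid
surface: nomuvoabugid


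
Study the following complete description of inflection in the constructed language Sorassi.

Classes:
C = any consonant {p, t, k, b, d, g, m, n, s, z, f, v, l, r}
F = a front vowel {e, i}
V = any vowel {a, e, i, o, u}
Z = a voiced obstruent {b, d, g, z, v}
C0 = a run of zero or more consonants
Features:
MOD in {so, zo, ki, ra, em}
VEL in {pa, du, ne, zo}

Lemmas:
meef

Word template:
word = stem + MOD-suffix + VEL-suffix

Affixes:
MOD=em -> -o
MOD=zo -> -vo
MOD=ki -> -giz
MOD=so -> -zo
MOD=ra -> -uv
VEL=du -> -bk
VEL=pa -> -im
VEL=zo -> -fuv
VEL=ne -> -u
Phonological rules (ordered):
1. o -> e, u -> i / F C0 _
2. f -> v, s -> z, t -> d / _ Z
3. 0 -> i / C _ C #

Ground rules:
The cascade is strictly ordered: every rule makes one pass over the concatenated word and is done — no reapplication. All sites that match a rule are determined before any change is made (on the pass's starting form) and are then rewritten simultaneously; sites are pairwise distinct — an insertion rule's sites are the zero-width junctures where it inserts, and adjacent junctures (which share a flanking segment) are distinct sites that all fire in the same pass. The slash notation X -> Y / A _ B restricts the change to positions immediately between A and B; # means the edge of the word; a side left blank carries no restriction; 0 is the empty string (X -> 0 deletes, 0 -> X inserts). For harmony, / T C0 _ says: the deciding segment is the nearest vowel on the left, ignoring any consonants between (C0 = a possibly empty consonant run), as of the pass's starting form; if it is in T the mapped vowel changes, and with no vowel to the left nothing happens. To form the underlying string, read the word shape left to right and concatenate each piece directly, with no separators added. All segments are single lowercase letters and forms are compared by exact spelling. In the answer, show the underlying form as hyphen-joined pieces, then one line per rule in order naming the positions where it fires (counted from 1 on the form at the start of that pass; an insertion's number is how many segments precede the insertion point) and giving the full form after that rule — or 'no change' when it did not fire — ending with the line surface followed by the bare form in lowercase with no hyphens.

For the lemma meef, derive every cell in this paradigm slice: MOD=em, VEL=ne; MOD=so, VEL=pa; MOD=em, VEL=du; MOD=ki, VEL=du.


cell MOD=em, VEL=ne:
underlying: meef-o-u
1. o -> e, u -> i / F C0 _: fires at position(s) 5: meefeu
2. f -> v, s -> z, t -> d / _ Z: no change
3. 0 -> i / C _ C #: no change
surface: meefeu

cell MOD=so, VEL=pa:
underlying: meef-zo-im
1. o -> e, u -> i / F C0 _: fires at position(s) 6: meefzeim
2. f -> v, s -> z, t -> d / _ Z: fires at position(s) 4: meevzeim
3. 0 -> i / C _ C #: no change
surface: meevzeim

cell MOD=em, VEL=du:
underlying: meef-o-bk
1. o -> e, u -> i / F C0 _: fires at position(s) 5: meefebk
2. f -> v, s -> z, t -> d / _ Z: no change
3. 0 -> i / C _ C #: inserts after position(s) 6: meefebik
surface: meefebik

cell MOD=ki, VEL=du:
underlying: meef-giz-bk
1. o -> e, u -> i / F C0 _: no change
2. f -> v, s -> z, t -> d / _ Z: fires at position(s) 4: meevgizbk
3. 0 -> i / C _ C #: inserts after position(s) 8: meevgizbik
surface: meevgizbik


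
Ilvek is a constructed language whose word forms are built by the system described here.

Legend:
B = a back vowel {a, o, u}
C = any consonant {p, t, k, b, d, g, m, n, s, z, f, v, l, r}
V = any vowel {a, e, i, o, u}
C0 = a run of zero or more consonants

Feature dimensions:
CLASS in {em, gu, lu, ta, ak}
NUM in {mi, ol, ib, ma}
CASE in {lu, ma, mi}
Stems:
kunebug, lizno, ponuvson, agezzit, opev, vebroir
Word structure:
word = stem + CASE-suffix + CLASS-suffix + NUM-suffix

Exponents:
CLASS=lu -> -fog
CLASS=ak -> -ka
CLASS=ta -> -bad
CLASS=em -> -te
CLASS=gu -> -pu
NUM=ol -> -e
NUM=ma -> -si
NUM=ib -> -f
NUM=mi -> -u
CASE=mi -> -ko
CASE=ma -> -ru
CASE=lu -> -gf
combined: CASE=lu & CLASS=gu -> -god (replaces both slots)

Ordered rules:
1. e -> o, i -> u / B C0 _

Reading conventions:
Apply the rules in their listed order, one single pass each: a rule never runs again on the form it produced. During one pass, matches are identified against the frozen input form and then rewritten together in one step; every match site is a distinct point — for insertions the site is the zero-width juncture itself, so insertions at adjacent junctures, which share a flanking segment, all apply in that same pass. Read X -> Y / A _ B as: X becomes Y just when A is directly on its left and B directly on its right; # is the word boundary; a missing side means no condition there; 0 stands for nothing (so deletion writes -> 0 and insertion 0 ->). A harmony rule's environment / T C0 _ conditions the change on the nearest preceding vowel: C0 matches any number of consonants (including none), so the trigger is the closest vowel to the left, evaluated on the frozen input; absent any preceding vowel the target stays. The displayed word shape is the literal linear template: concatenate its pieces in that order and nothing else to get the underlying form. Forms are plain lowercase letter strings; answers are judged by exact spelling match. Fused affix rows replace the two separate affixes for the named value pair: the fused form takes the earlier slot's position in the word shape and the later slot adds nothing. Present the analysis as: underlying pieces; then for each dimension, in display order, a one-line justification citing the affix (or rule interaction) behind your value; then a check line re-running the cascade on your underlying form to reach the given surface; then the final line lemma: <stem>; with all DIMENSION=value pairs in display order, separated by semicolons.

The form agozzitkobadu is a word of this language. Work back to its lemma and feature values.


underlying: agezzit-ko-bad-u
CLASS=ta - signalled by the affix -bad
NUM=mi - signalled by the affix -u
CASE=mi - signalled by the affix -ko
check: agezzitkobadu -> agozzitkobadu
lemma: agezzit; CLASS=ta; NUM=mi; CASE=mi


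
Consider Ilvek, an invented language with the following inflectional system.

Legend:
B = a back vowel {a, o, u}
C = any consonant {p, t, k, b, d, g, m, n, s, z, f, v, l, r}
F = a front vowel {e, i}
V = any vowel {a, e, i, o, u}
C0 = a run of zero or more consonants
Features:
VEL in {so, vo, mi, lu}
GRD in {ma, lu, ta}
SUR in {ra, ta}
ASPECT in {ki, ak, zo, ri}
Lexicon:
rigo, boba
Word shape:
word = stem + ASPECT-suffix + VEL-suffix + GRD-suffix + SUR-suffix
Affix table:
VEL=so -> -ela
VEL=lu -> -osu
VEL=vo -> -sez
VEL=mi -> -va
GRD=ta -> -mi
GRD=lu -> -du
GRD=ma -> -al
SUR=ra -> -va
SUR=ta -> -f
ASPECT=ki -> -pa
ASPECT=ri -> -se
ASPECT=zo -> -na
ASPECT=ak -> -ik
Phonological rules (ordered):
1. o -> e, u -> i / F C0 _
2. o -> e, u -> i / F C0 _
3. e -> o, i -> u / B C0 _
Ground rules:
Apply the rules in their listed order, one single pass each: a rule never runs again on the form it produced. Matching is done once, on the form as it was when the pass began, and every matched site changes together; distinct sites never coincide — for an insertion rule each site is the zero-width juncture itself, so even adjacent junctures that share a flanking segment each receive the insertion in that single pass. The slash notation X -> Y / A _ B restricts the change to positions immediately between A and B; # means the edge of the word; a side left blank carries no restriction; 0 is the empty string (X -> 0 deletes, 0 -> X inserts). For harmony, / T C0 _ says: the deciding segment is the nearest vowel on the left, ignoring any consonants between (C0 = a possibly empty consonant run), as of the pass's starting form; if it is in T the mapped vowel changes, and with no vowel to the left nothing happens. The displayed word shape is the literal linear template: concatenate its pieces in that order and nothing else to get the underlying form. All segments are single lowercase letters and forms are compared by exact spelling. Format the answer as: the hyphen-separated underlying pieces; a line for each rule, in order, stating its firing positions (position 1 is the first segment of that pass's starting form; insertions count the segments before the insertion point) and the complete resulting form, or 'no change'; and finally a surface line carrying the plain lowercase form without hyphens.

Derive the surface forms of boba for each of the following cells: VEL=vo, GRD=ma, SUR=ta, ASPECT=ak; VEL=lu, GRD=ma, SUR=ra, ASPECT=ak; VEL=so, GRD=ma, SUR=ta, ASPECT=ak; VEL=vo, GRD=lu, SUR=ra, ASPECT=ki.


cell VEL=vo, GRD=ma, SUR=ta, ASPECT=ak:
underlying: boba-ik-sez-al-f
1. o -> e, u -> i / F C0 _: no change
2. o -> e, u -> i / F C0 _: no change
3. e -> o, i -> u / B C0 _: fires at position(s) 5: bobauksezalf
surface: bobauksezalf

cell VEL=lu, GRD=ma, SUR=ra, ASPECT=ak:
underlying: boba-ik-osu-al-va
1. o -> e, u -> i / F C0 _: fires at position(s) 7: bobaikesualva
2. o -> e, u -> i / F C0 _: fires at position(s) 9: bobaikesialva
3. e -> o, i -> u / B C0 _: fires at position(s) 5: bobaukesialva
surface: bobaukesialva

cell VEL=so, GRD=ma, SUR=ta, ASPECT=ak:
underlying: boba-ik-ela-al-f
1. o -> e, u -> i / F C0 _: no change
2. o -> e, u -> i / F C0 _: no change
3. e -> o, i -> u / B C0 _: fires at position(s) 5: bobaukelaalf
surface: bobaukelaalf

cell VEL=vo, GRD=lu, SUR=ra, ASPECT=ki:
underlying: boba-pa-sez-du-va
1. o -> e, u -> i / F C0 _: fires at position(s) 11: bobapasezdiva
2. o -> e, u -> i / F C0 _: no change
3. e -> o, i -> u / B C0 _: fires at position(s) 8: bobapasozdiva
surface: bobapasozdiva


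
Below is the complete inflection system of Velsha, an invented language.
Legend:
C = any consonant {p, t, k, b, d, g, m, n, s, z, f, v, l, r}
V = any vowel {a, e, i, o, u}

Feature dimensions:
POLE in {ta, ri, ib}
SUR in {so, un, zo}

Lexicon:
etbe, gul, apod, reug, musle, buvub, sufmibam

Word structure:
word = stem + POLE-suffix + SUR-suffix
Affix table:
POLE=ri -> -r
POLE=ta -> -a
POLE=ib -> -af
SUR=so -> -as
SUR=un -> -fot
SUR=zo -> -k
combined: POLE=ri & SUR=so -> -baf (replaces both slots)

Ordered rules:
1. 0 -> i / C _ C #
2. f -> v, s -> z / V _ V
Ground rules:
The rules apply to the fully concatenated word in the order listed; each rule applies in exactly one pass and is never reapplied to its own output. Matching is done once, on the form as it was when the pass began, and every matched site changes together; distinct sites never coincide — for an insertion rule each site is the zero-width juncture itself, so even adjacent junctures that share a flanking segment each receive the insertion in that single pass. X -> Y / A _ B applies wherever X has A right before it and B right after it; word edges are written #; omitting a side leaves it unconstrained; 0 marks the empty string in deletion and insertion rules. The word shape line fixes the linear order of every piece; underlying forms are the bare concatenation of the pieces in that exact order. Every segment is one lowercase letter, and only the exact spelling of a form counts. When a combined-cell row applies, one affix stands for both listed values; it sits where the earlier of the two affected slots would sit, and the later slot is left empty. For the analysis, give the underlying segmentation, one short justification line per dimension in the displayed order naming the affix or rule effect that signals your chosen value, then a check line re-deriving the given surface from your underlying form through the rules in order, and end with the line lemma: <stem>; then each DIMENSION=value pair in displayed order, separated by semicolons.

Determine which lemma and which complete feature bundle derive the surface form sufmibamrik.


underlying: sufmibam-r-k
POLE=ri - signalled by the affix -r
SUR=zo - signalled by the affix -k
check: sufmibamrk -> sufmibamrik -> sufmibamrik
lemma: sufmibam; POLE=ri; SUR=zo


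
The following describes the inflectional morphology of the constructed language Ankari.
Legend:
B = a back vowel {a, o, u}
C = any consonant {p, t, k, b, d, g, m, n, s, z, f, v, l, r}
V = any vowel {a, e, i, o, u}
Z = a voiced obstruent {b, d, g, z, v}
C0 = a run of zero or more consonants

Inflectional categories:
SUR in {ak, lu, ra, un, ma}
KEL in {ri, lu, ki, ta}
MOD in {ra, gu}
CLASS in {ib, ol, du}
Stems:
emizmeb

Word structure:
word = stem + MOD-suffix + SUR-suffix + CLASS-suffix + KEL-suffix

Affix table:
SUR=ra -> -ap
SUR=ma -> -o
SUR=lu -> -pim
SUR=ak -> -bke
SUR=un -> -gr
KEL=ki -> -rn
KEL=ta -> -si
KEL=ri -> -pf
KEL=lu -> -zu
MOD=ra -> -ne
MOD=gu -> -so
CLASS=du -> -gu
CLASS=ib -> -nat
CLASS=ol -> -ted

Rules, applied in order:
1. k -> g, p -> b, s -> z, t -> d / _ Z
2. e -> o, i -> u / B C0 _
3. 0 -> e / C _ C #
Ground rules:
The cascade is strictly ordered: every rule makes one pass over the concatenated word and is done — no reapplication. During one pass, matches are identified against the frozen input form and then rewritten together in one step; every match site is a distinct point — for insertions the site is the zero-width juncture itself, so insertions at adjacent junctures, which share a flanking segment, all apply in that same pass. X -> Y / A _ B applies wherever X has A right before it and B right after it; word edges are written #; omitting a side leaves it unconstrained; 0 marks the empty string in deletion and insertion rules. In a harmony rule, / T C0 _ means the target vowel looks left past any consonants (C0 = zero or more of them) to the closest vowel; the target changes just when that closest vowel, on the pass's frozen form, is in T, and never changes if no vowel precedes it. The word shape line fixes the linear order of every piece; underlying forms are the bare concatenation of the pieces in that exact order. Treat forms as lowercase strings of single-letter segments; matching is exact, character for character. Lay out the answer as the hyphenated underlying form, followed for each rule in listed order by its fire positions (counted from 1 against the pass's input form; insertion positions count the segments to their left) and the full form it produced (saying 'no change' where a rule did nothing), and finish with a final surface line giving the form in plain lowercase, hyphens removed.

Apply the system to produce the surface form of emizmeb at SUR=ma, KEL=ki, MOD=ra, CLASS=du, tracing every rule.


underlying: emizmeb-ne-o-gu-rn
1. k -> g, p -> b, s -> z, t -> d / _ Z: no change
2. e -> o, i -> u / B C0 _: no change
3. 0 -> e / C _ C #: inserts after position(s) 13: emizmebneoguren
surface: emizmebneoguren


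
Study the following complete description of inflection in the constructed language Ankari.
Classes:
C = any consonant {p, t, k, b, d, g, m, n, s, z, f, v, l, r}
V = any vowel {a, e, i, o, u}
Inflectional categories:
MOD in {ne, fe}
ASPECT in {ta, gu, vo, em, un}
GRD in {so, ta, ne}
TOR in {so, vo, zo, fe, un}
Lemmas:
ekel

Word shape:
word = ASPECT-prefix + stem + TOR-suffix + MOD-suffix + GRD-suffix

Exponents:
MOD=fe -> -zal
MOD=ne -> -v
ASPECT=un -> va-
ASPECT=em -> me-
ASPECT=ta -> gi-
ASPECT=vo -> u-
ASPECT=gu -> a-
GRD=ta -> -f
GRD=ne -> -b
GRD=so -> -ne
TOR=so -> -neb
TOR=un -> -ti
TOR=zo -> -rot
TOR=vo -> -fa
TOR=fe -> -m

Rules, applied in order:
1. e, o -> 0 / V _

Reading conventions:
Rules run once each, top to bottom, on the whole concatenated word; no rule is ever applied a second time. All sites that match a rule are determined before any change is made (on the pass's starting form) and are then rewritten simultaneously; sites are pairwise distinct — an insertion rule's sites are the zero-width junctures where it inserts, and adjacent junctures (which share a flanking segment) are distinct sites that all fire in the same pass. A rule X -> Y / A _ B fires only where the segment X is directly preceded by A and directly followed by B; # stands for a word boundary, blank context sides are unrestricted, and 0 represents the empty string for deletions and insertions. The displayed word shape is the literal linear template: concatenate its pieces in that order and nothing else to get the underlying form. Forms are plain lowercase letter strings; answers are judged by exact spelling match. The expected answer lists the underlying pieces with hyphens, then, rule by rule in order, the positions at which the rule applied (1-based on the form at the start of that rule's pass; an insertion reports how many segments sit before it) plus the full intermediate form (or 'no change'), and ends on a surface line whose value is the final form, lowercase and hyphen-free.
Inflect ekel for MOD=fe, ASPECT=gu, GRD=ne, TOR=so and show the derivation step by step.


underlying: a-ekel-neb-zal-b
1. e, o -> 0 / V _: fires at position(s) 2: akelnebzalb
surface: akelnebzalb


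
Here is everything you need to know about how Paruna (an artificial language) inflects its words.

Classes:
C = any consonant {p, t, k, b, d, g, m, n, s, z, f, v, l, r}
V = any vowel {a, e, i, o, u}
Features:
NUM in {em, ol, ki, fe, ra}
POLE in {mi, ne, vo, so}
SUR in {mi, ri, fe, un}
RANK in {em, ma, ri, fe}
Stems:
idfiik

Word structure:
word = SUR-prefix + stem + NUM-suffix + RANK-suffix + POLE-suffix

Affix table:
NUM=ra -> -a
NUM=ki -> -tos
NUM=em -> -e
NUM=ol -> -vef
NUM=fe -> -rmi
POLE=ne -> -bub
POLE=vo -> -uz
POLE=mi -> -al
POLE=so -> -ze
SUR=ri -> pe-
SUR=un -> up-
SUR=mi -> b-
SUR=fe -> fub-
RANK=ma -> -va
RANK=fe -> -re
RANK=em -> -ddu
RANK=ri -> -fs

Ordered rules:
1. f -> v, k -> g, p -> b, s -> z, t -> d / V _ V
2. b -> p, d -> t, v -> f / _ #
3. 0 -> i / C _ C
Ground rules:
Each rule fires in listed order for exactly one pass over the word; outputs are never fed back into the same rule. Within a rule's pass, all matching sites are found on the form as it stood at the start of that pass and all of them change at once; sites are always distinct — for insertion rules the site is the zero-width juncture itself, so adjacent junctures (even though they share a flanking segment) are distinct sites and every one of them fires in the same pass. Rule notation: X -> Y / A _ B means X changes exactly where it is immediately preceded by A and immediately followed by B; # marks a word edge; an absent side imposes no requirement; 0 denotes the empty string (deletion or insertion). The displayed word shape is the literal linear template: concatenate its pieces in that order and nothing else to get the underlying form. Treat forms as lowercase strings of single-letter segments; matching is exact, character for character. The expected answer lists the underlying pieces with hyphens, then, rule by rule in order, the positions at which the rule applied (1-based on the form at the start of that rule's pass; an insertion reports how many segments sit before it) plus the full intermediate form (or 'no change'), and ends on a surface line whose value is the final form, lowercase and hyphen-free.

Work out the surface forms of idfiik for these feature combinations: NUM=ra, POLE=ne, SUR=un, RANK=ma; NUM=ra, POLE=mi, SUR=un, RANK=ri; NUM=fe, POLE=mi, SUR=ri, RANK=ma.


cell NUM=ra, POLE=ne, SUR=un, RANK=ma:
underlying: up-idfiik-a-va-bub
1. f -> v, k -> g, p -> b, s -> z, t -> d / V _ V: fires at position(s) 2, 8: ubidfiigavabub
2. b -> p, d -> t, v -> f / _ #: fires at position(s) 14: ubidfiigavabup
3. 0 -> i / C _ C: inserts after position(s) 4: ubidifiigavabup
surface: ubidifiigavabup

cell NUM=ra, POLE=mi, SUR=un, RANK=ri:
underlying: up-idfiik-a-fs-al
1. f -> v, k -> g, p -> b, s -> z, t -> d / V _ V: fires at position(s) 2, 8: ubidfiigafsal
2. b -> p, d -> t, v -> f / _ #: no change
3. 0 -> i / C _ C: inserts after position(s) 4, 10: ubidifiigafisal
surface: ubidifiigafisal

cell NUM=fe, POLE=mi, SUR=ri, RANK=ma:
underlying: pe-idfiik-rmi-va-al
1. f -> v, k -> g, p -> b, s -> z, t -> d / V _ V: no change
2. b -> p, d -> t, v -> f / _ #: no change
3. 0 -> i / C _ C: inserts after position(s) 4, 8, 9: peidifiikirimivaal
surface: peidifiikirimivaal


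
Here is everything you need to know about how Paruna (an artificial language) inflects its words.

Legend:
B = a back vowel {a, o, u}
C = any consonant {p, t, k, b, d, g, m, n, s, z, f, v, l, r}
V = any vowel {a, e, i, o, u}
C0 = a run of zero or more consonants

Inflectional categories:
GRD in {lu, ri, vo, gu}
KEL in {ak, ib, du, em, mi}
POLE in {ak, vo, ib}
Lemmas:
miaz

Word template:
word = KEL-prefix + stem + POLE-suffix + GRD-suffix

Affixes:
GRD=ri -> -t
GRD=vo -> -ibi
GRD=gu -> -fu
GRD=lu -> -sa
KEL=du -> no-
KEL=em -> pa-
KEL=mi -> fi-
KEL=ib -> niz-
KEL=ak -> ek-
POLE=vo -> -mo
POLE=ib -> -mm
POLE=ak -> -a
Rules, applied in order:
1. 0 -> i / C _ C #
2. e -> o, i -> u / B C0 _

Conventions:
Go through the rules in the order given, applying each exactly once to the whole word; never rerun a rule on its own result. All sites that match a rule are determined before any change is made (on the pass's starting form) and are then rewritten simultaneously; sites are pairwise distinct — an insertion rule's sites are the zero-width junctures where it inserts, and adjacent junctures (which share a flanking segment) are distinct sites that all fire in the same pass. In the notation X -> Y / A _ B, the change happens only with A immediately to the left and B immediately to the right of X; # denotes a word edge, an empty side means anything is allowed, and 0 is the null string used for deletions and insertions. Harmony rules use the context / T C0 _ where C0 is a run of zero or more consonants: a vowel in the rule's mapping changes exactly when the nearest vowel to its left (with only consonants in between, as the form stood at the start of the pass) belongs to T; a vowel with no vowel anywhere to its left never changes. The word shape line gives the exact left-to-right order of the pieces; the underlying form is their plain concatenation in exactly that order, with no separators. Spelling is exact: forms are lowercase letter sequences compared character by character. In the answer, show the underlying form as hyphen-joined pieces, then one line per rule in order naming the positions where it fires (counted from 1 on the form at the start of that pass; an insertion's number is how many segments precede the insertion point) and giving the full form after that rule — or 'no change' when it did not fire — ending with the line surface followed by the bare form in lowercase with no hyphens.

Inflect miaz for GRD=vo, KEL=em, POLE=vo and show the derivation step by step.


underlying: pa-miaz-mo-ibi
1. 0 -> i / C _ C #: no change
2. e -> o, i -> u / B C0 _: fires at position(s) 4, 9: pamuazmoubi
surface: pamuazmoubi


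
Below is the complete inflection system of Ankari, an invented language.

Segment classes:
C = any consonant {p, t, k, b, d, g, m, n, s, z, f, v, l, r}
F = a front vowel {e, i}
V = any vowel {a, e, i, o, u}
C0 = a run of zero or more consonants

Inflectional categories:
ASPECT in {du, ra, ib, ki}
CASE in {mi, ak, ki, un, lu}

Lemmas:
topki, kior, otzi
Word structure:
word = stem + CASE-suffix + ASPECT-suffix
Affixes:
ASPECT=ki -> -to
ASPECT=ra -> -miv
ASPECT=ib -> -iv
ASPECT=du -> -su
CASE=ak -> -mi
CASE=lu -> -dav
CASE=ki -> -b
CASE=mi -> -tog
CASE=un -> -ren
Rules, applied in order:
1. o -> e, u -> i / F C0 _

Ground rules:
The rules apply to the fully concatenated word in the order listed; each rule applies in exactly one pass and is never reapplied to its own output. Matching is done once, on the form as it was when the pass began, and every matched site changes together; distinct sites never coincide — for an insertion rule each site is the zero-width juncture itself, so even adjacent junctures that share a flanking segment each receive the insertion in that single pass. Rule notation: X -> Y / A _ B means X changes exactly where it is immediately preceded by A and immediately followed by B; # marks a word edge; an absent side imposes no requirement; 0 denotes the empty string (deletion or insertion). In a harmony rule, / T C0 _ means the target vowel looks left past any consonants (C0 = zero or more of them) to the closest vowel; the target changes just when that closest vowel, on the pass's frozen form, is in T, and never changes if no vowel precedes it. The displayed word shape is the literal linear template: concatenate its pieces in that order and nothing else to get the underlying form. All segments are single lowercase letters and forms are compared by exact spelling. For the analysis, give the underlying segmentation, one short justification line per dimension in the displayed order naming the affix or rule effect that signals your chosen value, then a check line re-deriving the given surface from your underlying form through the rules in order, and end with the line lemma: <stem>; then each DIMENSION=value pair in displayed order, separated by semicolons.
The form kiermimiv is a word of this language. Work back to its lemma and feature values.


underlying: kior-mi-miv
ASPECT=ra - signalled by the affix -miv
CASE=ak - signalled by the affix -mi
check: kiormimiv -> kiermimiv
lemma: kior; ASPECT=ra; CASE=ak


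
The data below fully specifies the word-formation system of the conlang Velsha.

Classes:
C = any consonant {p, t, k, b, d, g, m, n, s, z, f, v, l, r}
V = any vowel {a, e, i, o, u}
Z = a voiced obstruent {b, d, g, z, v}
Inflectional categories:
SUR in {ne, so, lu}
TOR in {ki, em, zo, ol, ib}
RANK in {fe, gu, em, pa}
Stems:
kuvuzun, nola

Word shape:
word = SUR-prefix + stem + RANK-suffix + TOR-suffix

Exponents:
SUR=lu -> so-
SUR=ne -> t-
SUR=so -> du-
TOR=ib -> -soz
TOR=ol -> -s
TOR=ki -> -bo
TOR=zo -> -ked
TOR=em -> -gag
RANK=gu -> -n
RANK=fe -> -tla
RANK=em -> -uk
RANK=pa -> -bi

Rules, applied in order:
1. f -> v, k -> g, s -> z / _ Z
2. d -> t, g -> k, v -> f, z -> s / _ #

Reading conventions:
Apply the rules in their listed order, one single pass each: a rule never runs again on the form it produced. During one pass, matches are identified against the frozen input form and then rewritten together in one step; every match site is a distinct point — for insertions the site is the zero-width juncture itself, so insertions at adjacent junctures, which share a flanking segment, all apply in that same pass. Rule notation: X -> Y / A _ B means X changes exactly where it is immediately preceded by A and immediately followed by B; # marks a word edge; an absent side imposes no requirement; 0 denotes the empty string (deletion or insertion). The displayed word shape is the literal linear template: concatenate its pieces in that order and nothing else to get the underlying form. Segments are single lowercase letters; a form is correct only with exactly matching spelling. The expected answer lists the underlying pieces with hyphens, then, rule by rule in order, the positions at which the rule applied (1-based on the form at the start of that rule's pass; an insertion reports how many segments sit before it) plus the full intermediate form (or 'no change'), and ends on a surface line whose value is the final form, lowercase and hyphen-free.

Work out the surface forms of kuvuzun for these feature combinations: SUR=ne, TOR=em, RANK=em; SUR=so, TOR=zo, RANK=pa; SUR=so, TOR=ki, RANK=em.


cell SUR=ne, TOR=em, RANK=em:
underlying: t-kuvuzun-uk-gag
1. f -> v, k -> g, s -> z / _ Z: fires at position(s) 10: tkuvuzunuggag
2. d -> t, g -> k, v -> f, z -> s / _ #: fires at position(s) 13: tkuvuzunuggak
surface: tkuvuzunuggak

cell SUR=so, TOR=zo, RANK=pa:
underlying: du-kuvuzun-bi-ked
1. f -> v, k -> g, s -> z / _ Z: no change
2. d -> t, g -> k, v -> f, z -> s / _ #: fires at position(s) 14: dukuvuzunbiket
surface: dukuvuzunbiket

cell SUR=so, TOR=ki, RANK=em:
underlying: du-kuvuzun-uk-bo
1. f -> v, k -> g, s -> z / _ Z: fires at position(s) 11: dukuvuzunugbo
2. d -> t, g -> k, v -> f, z -> s / _ #: no change
surface: dukuvuzunugbo


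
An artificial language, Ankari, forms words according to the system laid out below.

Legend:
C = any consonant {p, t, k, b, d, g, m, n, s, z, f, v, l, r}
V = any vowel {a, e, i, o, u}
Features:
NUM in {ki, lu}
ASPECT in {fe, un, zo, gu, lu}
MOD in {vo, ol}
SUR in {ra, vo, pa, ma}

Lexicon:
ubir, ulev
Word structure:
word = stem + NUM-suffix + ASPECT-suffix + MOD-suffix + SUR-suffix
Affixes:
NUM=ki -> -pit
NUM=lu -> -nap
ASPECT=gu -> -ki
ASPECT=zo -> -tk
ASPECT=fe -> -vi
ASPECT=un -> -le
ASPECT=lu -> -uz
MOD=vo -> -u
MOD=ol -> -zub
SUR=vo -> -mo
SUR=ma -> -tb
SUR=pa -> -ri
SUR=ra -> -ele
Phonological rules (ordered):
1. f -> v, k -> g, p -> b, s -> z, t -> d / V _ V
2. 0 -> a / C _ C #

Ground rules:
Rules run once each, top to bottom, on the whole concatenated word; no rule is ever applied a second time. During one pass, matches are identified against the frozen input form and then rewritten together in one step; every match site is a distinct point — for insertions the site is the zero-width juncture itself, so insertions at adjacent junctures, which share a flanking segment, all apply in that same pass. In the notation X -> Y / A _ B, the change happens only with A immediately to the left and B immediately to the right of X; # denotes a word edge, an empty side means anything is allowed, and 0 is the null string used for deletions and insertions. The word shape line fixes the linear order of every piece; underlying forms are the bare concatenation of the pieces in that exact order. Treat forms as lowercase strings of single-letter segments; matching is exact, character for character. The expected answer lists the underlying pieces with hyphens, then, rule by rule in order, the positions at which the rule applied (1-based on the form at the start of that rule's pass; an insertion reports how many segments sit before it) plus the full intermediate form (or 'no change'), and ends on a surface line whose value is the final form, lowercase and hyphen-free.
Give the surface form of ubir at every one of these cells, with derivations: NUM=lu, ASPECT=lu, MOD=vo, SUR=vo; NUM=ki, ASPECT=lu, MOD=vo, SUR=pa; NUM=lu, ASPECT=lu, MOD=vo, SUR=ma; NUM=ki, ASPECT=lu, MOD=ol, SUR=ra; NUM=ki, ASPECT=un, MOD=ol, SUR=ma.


cell NUM=lu, ASPECT=lu, MOD=vo, SUR=vo:
underlying: ubir-nap-uz-u-mo
1. f -> v, k -> g, p -> b, s -> z, t -> d / V _ V: fires at position(s) 7: ubirnabuzumo
2. 0 -> a / C _ C #: no change
surface: ubirnabuzumo

cell NUM=ki, ASPECT=lu, MOD=vo, SUR=pa:
underlying: ubir-pit-uz-u-ri
1. f -> v, k -> g, p -> b, s -> z, t -> d / V _ V: fires at position(s) 7: ubirpiduzuri
2. 0 -> a / C _ C #: no change
surface: ubirpiduzuri

cell NUM=lu, ASPECT=lu, MOD=vo, SUR=ma:
underlying: ubir-nap-uz-u-tb
1. f -> v, k -> g, p -> b, s -> z, t -> d / V _ V: fires at position(s) 7: ubirnabuzutb
2. 0 -> a / C _ C #: inserts after position(s) 11: ubirnabuzutab
surface: ubirnabuzutab

cell NUM=ki, ASPECT=lu, MOD=ol, SUR=ra:
underlying: ubir-pit-uz-zub-ele
1. f -> v, k -> g, p -> b, s -> z, t -> d / V _ V: fires at position(s) 7: ubirpiduzzubele
2. 0 -> a / C _ C #: no change
surface: ubirpiduzzubele

cell NUM=ki, ASPECT=un, MOD=ol, SUR=ma:
underlying: ubir-pit-le-zub-tb
1. f -> v, k -> g, p -> b, s -> z, t -> d / V _ V: no change
2. 0 -> a / C _ C #: inserts after position(s) 13: ubirpitlezubtab
surface: ubirpitlezubtab


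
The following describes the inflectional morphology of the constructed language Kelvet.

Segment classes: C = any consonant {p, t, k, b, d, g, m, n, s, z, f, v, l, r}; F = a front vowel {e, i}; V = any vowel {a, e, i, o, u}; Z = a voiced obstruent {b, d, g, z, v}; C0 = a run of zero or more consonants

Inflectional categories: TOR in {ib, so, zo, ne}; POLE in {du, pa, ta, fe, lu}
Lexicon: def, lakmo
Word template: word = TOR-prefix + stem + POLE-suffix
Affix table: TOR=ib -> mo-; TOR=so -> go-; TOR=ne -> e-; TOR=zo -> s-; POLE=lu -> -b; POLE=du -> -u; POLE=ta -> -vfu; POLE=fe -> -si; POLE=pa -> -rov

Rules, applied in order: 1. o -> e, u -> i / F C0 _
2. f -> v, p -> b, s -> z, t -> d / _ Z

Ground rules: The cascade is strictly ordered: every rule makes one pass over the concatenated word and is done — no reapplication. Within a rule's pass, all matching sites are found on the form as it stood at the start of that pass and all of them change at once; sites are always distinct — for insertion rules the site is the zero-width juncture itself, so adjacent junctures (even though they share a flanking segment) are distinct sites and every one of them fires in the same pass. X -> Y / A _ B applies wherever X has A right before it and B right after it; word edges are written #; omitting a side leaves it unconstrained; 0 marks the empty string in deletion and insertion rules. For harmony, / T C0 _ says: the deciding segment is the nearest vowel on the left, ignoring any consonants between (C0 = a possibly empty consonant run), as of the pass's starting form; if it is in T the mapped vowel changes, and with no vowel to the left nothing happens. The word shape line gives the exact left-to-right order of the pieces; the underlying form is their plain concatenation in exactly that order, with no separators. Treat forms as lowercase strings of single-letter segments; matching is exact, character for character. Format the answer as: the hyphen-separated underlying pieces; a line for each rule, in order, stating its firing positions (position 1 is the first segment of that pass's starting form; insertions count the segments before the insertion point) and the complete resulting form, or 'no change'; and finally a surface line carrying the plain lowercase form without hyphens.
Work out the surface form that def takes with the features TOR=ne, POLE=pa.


underlying: e-def-rov
1. o -> e, u -> i / F C0 _: fires at position(s) 6: edefrev
2. f -> v, p -> b, s -> z, t -> d / _ Z: no change
surface: edefrev


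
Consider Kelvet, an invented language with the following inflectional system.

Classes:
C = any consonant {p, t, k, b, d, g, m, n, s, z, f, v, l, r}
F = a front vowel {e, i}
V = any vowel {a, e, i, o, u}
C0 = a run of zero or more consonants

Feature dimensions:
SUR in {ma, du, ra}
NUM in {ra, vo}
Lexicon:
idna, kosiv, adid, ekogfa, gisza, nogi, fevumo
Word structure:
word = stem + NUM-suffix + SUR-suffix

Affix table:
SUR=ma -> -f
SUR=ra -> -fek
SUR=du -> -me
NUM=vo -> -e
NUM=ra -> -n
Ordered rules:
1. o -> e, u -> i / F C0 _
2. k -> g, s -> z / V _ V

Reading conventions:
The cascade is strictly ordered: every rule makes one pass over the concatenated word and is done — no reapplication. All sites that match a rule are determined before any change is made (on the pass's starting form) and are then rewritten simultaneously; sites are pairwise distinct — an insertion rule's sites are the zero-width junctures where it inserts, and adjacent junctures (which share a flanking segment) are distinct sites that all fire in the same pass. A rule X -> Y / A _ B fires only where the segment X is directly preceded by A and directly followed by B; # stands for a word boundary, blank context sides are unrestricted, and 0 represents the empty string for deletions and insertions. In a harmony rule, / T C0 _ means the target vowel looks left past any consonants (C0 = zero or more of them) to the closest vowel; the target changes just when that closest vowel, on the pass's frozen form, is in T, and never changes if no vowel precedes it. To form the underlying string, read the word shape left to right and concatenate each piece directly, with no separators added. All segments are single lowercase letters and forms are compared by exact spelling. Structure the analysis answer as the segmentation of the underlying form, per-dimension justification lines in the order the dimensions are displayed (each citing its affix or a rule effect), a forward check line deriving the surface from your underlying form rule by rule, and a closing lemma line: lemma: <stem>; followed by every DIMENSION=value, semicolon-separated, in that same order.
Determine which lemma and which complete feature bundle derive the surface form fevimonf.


underlying: fevumo-n-f
SUR=ma - signalled by the affix -f
NUM=ra - signalled by the affix -n
check: fevumonf -> fevimonf -> fevimonf
lemma: fevumo; SUR=ma; NUM=ra


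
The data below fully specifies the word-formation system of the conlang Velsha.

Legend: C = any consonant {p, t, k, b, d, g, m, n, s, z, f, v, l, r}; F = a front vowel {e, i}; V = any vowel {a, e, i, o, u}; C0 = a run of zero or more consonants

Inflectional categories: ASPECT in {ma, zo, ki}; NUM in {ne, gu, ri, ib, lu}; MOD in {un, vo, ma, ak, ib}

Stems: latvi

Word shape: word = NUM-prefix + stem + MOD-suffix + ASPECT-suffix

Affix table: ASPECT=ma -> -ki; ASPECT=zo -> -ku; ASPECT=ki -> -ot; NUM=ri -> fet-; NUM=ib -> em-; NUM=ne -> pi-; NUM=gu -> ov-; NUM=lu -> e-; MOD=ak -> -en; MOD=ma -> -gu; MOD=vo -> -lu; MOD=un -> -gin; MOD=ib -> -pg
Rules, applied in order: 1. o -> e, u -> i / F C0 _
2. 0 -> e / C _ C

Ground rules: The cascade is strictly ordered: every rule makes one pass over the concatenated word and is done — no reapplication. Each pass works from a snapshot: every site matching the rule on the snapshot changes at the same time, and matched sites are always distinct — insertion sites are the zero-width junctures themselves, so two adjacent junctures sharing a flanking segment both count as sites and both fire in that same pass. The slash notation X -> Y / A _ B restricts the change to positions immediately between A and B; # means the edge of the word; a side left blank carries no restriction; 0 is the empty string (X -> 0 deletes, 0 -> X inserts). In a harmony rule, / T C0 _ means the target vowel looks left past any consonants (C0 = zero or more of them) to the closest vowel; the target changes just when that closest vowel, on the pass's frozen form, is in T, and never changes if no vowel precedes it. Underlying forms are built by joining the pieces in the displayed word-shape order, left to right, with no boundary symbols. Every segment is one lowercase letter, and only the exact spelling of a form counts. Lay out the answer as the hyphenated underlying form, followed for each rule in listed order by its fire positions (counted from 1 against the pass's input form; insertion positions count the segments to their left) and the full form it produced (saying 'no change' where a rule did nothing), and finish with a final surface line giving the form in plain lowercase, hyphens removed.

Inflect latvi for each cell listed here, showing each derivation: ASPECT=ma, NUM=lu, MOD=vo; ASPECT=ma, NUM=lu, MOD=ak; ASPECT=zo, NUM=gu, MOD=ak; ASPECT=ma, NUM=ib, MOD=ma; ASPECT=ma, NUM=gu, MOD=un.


cell ASPECT=ma, NUM=lu, MOD=vo:
underlying: e-latvi-lu-ki
1. o -> e, u -> i / F C0 _: fires at position(s) 8: elatviliki
2. 0 -> e / C _ C: inserts after position(s) 4: elateviliki
surface: elateviliki

cell ASPECT=ma, NUM=lu, MOD=ak:
underlying: e-latvi-en-ki
1. o -> e, u -> i / F C0 _: no change
2. 0 -> e / C _ C: inserts after position(s) 4, 8: elatevieneki
surface: elatevieneki

cell ASPECT=zo, NUM=gu, MOD=ak:
underlying: ov-latvi-en-ku
1. o -> e, u -> i / F C0 _: fires at position(s) 11: ovlatvienki
2. 0 -> e / C _ C: inserts after position(s) 2, 5, 9: ovelatevieneki
surface: ovelatevieneki

cell ASPECT=ma, NUM=ib, MOD=ma:
underlying: em-latvi-gu-ki
1. o -> e, u -> i / F C0 _: fires at position(s) 9: emlatvigiki
2. 0 -> e / C _ C: inserts after position(s) 2, 5: emelatevigiki
surface: emelatevigiki

cell ASPECT=ma, NUM=gu, MOD=un:
underlying: ov-latvi-gin-ki
1. o -> e, u -> i / F C0 _: no change
2. 0 -> e / C _ C: inserts after position(s) 2, 5, 10: ovelatevigineki
surface: ovelatevigineki
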